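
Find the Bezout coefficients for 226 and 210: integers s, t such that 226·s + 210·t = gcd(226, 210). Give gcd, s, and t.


Euclidean algorithm on (226, 210) — divide until remainder is 0:
  226 = 1 · 210 + 16
  210 = 13 · 16 + 2
  16 = 8 · 2 + 0
gcd(226, 210) = 2.
Track Bezout coefficients alongside the remainders: start with r₀ = 226 = a·1 + b·0 (s = 1, t = 0) and r₁ = 210 = a·0 + b·1 (s = 0, t = 1); each new remainder r_{k+1} = r_{k-1} − q_k·r_k inherits s_{k+1} = s_{k-1} − q_k·s_k, t_{k+1} = t_{k-1} − q_k·t_k, so r_k = a·s_k + b·t_k at every step:
  q = 1: r = 16, s = 1 − 1·0 = 1, t = 0 − 1·1 = -1  (check: 226·1 + 210·(-1) = 16)
  q = 13: r = 2, s = 0 − 13·1 = -13, t = 1 − 13·(-1) = 14  (check: 226·(-13) + 210·14 = 2)
The row with r = 2 (the gcd) gives the Bezout coefficients s = -13, t = 14.
Result: 226 · (-13) + 210 · (14) = 2.

gcd(226, 210) = 2; s = -13, t = 14 (check: 226·(-13) + 210·14 = 2).


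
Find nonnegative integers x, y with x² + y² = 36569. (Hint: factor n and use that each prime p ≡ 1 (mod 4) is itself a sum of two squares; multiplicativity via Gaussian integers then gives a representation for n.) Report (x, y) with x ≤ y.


Step 1: Factor n = 36569 = 13 · 29 · 97.
Step 2: Check the mod-4 condition on each prime factor: 13 ≡ 1 (mod 4), exponent 1; 29 ≡ 1 (mod 4), exponent 1; 97 ≡ 1 (mod 4), exponent 1.
All primes ≡ 3 (mod 4) appear to even exponent (or don't appear), so by the two-squares theorem n IS expressible as a sum of two squares.
Step 3: Build a representation. Here n = 13 · 29 · 97 is a product of primes ≡ 1 (mod 4). Each prime p ≡ 1 (mod 4) is itself a sum of two squares; find a² by testing p − a² for a perfect square:
  13: 13 − 1² = 12, 13 − 2² = 9 = 3² ⇒ 13 = 2² + 3².
  29: 29 − 1² = 28, 29 − 2² = 25 = 5² ⇒ 29 = 2² + 5².
  97: 97 − 1² = 96, 97 − 2² = 93, 97 − 3² = 88, 97 − 4² = 81 = 9² ⇒ 97 = 4² + 9².
  Combine using the Brahmagupta–Fibonacci identity (a² + b²)(c² + d²) = (ac − bd)² + (ad + bc)² = (ac + bd)² + (ad − bc)²:
  13 · 29 = 377: from (2² + 3²)(2² + 5²), take (2·2 − 3·5, 2·5 + 3·2) = (4 − 15, 10 + 6) = (-11, 16); dropping signs (only squares matter) gives (11, 16); check 11² + 16² = 121 + 256 = 377 ✓.
  377 · 97 = 36569: from (11² + 16²)(4² + 9²), take (11·4 − 16·9, 11·9 + 16·4) = (44 − 144, 99 + 64) = (-100, 163); dropping signs (only squares matter) gives (100, 163); check 100² + 163² = 10000 + 26569 = 36569 ✓.
Step 4: Order so x ≤ y and verify: 100² + 163² = 10000 + 26569 = 36569 = n. ✓

n = 36569 = 100² + 163² (one valid representation with x ≤ y).


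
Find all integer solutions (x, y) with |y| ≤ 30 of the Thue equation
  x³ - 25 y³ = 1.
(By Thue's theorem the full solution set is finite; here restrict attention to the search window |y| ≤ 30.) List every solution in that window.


The equation is x³ - 25y³ = 1. For fixed y, x³ = 25·y³ + 1, so a solution requires the RHS to be a perfect cube.
Strategy: iterate y from -30 to 30, compute RHS = 25·y³ + 1, and check whether it is a (positive or negative) perfect cube.
Check small values of y:
  y = 0: RHS = 1 = (1)³ ⇒ x = 1 works.
  y = 1: RHS = 26 is not a perfect cube.
  y = -1: RHS = -24 is not a perfect cube.
  y = 2: RHS = 201 is not a perfect cube.
  y = -2: RHS = -199 is not a perfect cube.
  y = 3: RHS = 676 is not a perfect cube.
  y = -3: RHS = -674 is not a perfect cube.
Continuing the search up to |y| = 30 finds no further solutions beyond those listed.
Collected solutions: (1, 0).

Solutions (with |y| ≤ 30): (1, 0).


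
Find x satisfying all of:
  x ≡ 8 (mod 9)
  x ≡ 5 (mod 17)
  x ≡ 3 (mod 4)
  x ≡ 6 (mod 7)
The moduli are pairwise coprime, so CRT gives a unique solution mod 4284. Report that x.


Product of moduli M = 9 · 17 · 4 · 7 = 4284.
Merge one congruence at a time:
  Start: x ≡ 8 (mod 9).
  Combine with x ≡ 5 (mod 17); new modulus lcm = 153.
    Write x = 8 + 9·t and substitute into x ≡ 5 (mod 17): 9·t ≡ 5 − 8 = -3 (mod 17).
    Reduce coefficients mod 17: 9·t ≡ 14 (mod 17).
    The inverse of 9 mod 17 is 2 (since 9·2 = 18 = 1·17 + 1), so t ≡ 2·14 = 28 ≡ 11 (mod 17).
    Then x = 8 + 9·11 = 107, valid modulo lcm(9, 17) = 153: x ≡ 107 (mod 153).
  Combine with x ≡ 3 (mod 4); new modulus lcm = 612.
    Write x = 107 + 153·t and substitute into x ≡ 3 (mod 4): 153·t ≡ 3 − 107 = -104 (mod 4).
    Reduce coefficients mod 4: 1·t ≡ 0 (mod 4).
    So t ≡ 0 (mod 4).
    Then x = 107 + 153·0 = 107, valid modulo lcm(153, 4) = 612: x ≡ 107 (mod 612).
  Combine with x ≡ 6 (mod 7); new modulus lcm = 4284.
    Write x = 107 + 612·t and substitute into x ≡ 6 (mod 7): 612·t ≡ 6 − 107 = -101 (mod 7).
    Reduce coefficients mod 7: 3·t ≡ 4 (mod 7).
    The inverse of 3 mod 7 is 5 (since 3·5 = 15 = 2·7 + 1), so t ≡ 5·4 = 20 ≡ 6 (mod 7).
    Then x = 107 + 612·6 = 3779, valid modulo lcm(612, 7) = 4284: x ≡ 3779 (mod 4284).
Verify against each original: 3779 mod 9 = 8, 3779 mod 17 = 5, 3779 mod 4 = 3, 3779 mod 7 = 6.

x ≡ 3779 (mod 4284).


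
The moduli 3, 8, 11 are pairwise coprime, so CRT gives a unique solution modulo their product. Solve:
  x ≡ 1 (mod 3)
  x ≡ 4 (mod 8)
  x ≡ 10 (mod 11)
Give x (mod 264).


Moduli 3, 8, 11 are pairwise coprime; by CRT there is a unique solution modulo M = 3 · 8 · 11 = 264.
Solve pairwise, accumulating the modulus:
  Start with x ≡ 1 (mod 3).
  Combine with x ≡ 4 (mod 8): since gcd(3, 8) = 1, we get a unique residue mod 24.
    Write x = 1 + 3·t and substitute into x ≡ 4 (mod 8): 3·t ≡ 4 − 1 = 3 (mod 8).
    The inverse of 3 mod 8 is 3 (since 3·3 = 9 = 1·8 + 1), so t ≡ 3·3 = 9 ≡ 1 (mod 8).
    Then x = 1 + 3·1 = 4, valid modulo lcm(3, 8) = 24: x ≡ 4 (mod 24).
  Combine with x ≡ 10 (mod 11): since gcd(24, 11) = 1, we get a unique residue mod 264.
    Write x = 4 + 24·t and substitute into x ≡ 10 (mod 11): 24·t ≡ 10 − 4 = 6 (mod 11).
    Reduce coefficients mod 11: 2·t ≡ 6 (mod 11).
    The inverse of 2 mod 11 is 6 (since 2·6 = 12 = 1·11 + 1), so t ≡ 6·6 = 36 ≡ 3 (mod 11).
    Then x = 4 + 24·3 = 76, valid modulo lcm(24, 11) = 264: x ≡ 76 (mod 264).
Verify: 76 mod 3 = 1 ✓, 76 mod 8 = 4 ✓, 76 mod 11 = 10 ✓.

x ≡ 76 (mod 264).


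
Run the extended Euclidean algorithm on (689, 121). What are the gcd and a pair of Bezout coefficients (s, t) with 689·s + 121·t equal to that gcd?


Euclidean algorithm on (689, 121) — divide until remainder is 0:
  689 = 5 · 121 + 84
  121 = 1 · 84 + 37
  84 = 2 · 37 + 10
  37 = 3 · 10 + 7
  10 = 1 · 7 + 3
  7 = 2 · 3 + 1
  3 = 3 · 1 + 0
gcd(689, 121) = 1.
Track Bezout coefficients alongside the remainders: start with r₀ = 689 = a·1 + b·0 (s = 1, t = 0) and r₁ = 121 = a·0 + b·1 (s = 0, t = 1); each new remainder r_{k+1} = r_{k-1} − q_k·r_k inherits s_{k+1} = s_{k-1} − q_k·s_k, t_{k+1} = t_{k-1} − q_k·t_k, so r_k = a·s_k + b·t_k at every step:
  q = 5: r = 84, s = 1 − 5·0 = 1, t = 0 − 5·1 = -5  (check: 689·1 + 121·(-5) = 84)
  q = 1: r = 37, s = 0 − 1·1 = -1, t = 1 − 1·(-5) = 6  (check: 689·(-1) + 121·6 = 37)
  q = 2: r = 10, s = 1 − 2·(-1) = 3, t = -5 − 2·6 = -17  (check: 689·3 + 121·(-17) = 10)
  q = 3: r = 7, s = -1 − 3·3 = -10, t = 6 − 3·(-17) = 57  (check: 689·(-10) + 121·57 = 7)
  q = 1: r = 3, s = 3 − 1·(-10) = 13, t = -17 − 1·57 = -74  (check: 689·13 + 121·(-74) = 3)
  q = 2: r = 1, s = -10 − 2·13 = -36, t = 57 − 2·(-74) = 205  (check: 689·(-36) + 121·205 = 1)
The row with r = 1 (the gcd) gives the Bezout coefficients s = -36, t = 205.
Result: 689 · (-36) + 121 · (205) = 1.

gcd(689, 121) = 1; s = -36, t = 205 (check: 689·(-36) + 121·205 = 1).


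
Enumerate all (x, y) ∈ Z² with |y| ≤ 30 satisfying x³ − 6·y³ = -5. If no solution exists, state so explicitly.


The equation is x³ - 6y³ = -5. For fixed y, x³ = 6·y³ − 5, so a solution requires the RHS to be a perfect cube.
Strategy: iterate y from -30 to 30, compute RHS = 6·y³ − 5, and check whether it is a (positive or negative) perfect cube.
Check small values of y:
  y = 0: RHS = -5 is not a perfect cube.
  y = 1: RHS = 1 = (1)³ ⇒ x = 1 works.
  y = -1: RHS = -11 is not a perfect cube.
  y = 2: RHS = 43 is not a perfect cube.
  y = -2: RHS = -53 is not a perfect cube.
  y = 3: RHS = 157 is not a perfect cube.
  y = -3: RHS = -167 is not a perfect cube.
Continuing the search up to |y| = 30 finds no further solutions beyond those listed.
Collected solutions: (1, 1).

Solutions (with |y| ≤ 30): (1, 1).


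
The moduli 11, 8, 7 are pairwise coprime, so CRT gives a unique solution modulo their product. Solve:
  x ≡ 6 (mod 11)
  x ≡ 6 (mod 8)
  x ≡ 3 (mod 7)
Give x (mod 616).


Moduli 11, 8, 7 are pairwise coprime; by CRT there is a unique solution modulo M = 11 · 8 · 7 = 616.
Solve pairwise, accumulating the modulus:
  Start with x ≡ 6 (mod 11).
  Combine with x ≡ 6 (mod 8): since gcd(11, 8) = 1, we get a unique residue mod 88.
    Write x = 6 + 11·t and substitute into x ≡ 6 (mod 8): 11·t ≡ 6 − 6 = 0 (mod 8).
    Reduce coefficients mod 8: 3·t ≡ 0 (mod 8).
    The inverse of 3 mod 8 is 3 (since 3·3 = 9 = 1·8 + 1), so t ≡ 3·0 = 0 ≡ 0 (mod 8).
    Then x = 6 + 11·0 = 6, valid modulo lcm(11, 8) = 88: x ≡ 6 (mod 88).
  Combine with x ≡ 3 (mod 7): since gcd(88, 7) = 1, we get a unique residue mod 616.
    Write x = 6 + 88·t and substitute into x ≡ 3 (mod 7): 88·t ≡ 3 − 6 = -3 (mod 7).
    Reduce coefficients mod 7: 4·t ≡ 4 (mod 7).
    The inverse of 4 mod 7 is 2 (since 4·2 = 8 = 1·7 + 1), so t ≡ 2·4 = 8 ≡ 1 (mod 7).
    Then x = 6 + 88·1 = 94, valid modulo lcm(88, 7) = 616: x ≡ 94 (mod 616).
Verify: 94 mod 11 = 6 ✓, 94 mod 8 = 6 ✓, 94 mod 7 = 3 ✓.

x ≡ 94 (mod 616).


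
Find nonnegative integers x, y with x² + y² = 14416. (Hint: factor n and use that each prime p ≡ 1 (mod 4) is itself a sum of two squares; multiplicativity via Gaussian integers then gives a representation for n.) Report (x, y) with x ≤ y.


Step 1: Factor n = 14416 = 2^4 · 17 · 53.
Step 2: Check the mod-4 condition on each prime factor: 2 = 2 (special); 17 ≡ 1 (mod 4), exponent 1; 53 ≡ 1 (mod 4), exponent 1.
All primes ≡ 3 (mod 4) appear to even exponent (or don't appear), so by the two-squares theorem n IS expressible as a sum of two squares.
Step 3: Build a representation. Group n = k² · m with k = 4 and m = 17 · 53 = 901 (a product of primes ≡ 1 (mod 4)); a representation of m scales to one of n via (k·x)² + (k·y)² = k²(x² + y²). Each prime p ≡ 1 (mod 4) is itself a sum of two squares; find a² by testing p − a² for a perfect square:
  17: 17 − 1² = 16 = 4² ⇒ 17 = 1² + 4².
  53: 53 − 1² = 52, 53 − 2² = 49 = 7² ⇒ 53 = 2² + 7².
  Combine using the Brahmagupta–Fibonacci identity (a² + b²)(c² + d²) = (ac − bd)² + (ad + bc)² = (ac + bd)² + (ad − bc)²:
  17 · 53 = 901: from (1² + 4²)(2² + 7²), take (1·2 − 4·7, 1·7 + 4·2) = (2 − 28, 7 + 8) = (-26, 15); dropping signs (only squares matter) gives (26, 15); check 26² + 15² = 676 + 225 = 901 ✓.
  Scale by k = 4: (4·26, 4·15) = (104, 60).
Step 4: Order so x ≤ y and verify: 60² + 104² = 3600 + 10816 = 14416 = n. ✓

n = 14416 = 60² + 104² (one valid representation with x ≤ y).


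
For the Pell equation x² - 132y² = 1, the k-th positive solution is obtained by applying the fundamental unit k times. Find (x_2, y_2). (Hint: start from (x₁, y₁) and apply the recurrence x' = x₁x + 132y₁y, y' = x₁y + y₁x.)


Step 1: Find the fundamental solution (x₁, y₁) of x² - 132y² = 1.
  Expand √132 as a continued fraction. a₀ = ⌊√132⌋ = 11; iterate m_{k+1} = d_k·a_k − m_k, d_{k+1} = (132 − m_{k+1}²)/d_k, a_{k+1} = ⌊(a₀ + m_{k+1})/d_{k+1}⌋ (starting m₀ = 0, d₀ = 1), with convergents p_k = a_k·p_{k-1} + p_{k-2}, q_k = a_k·q_{k-1} + q_{k-2} (p₋₁ = 1, q₋₁ = 0):
  k = 0: a₀ = 11; p₀/q₀ = 11/1; p₀² − 132·q₀² = 121 − 132 = -11.
  k = 1: m = 11, d = 11, a = ⌊(11 + 11)/11⌋ = 2; p/q = (2·11 + 1)/(2·1 + 0) = 23/2; p² − 132·q² = 529 − 528 = 1.
  The first convergent with p² − 132·q² = 1 gives the fundamental solution (x₁, y₁) = (23, 2).
Step 2: Apply the recurrence (x_{n+1}, y_{n+1}) = (x₁x_n + 132y₁y_n, x₁y_n + y₁x_n) repeatedly.
  From (x_1, y_1) = (23, 2): x_2 = 23·23 + 132·2·2 = 1057; y_2 = 23·2 + 2·23 = 92.
Step 3: Verify x_2² - 132·y_2² = 1117249 - 1117248 = 1 (should be 1). ✓

(x_1, y_1) = (23, 2); (x_2, y_2) = (1057, 92).


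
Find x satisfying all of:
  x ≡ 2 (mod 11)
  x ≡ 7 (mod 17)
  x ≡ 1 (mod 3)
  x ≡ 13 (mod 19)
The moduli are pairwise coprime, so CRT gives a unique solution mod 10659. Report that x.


Product of moduli M = 11 · 17 · 3 · 19 = 10659.
Merge one congruence at a time:
  Start: x ≡ 2 (mod 11).
  Combine with x ≡ 7 (mod 17); new modulus lcm = 187.
    Write x = 2 + 11·t and substitute into x ≡ 7 (mod 17): 11·t ≡ 7 − 2 = 5 (mod 17).
    The inverse of 11 mod 17 is 14 (since 11·14 = 154 = 9·17 + 1), so t ≡ 14·5 = 70 ≡ 2 (mod 17).
    Then x = 2 + 11·2 = 24, valid modulo lcm(11, 17) = 187: x ≡ 24 (mod 187).
  Combine with x ≡ 1 (mod 3); new modulus lcm = 561.
    Write x = 24 + 187·t and substitute into x ≡ 1 (mod 3): 187·t ≡ 1 − 24 = -23 (mod 3).
    Reduce coefficients mod 3: 1·t ≡ 1 (mod 3).
    So t ≡ 1 (mod 3).
    Then x = 24 + 187·1 = 211, valid modulo lcm(187, 3) = 561: x ≡ 211 (mod 561).
  Combine with x ≡ 13 (mod 19); new modulus lcm = 10659.
    Write x = 211 + 561·t and substitute into x ≡ 13 (mod 19): 561·t ≡ 13 − 211 = -198 (mod 19).
    Reduce coefficients mod 19: 10·t ≡ 11 (mod 19).
    The inverse of 10 mod 19 is 2 (since 10·2 = 20 = 1·19 + 1), so t ≡ 2·11 = 22 ≡ 3 (mod 19).
    Then x = 211 + 561·3 = 1894, valid modulo lcm(561, 19) = 10659: x ≡ 1894 (mod 10659).
Verify against each original: 1894 mod 11 = 2, 1894 mod 17 = 7, 1894 mod 3 = 1, 1894 mod 19 = 13.

x ≡ 1894 (mod 10659).


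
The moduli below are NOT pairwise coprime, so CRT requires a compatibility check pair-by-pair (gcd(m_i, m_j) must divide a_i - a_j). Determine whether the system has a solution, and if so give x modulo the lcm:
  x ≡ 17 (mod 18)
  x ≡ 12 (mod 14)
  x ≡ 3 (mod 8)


Moduli 18, 14, 8 are not pairwise coprime, so CRT works modulo lcm(m_i) when all pairwise compatibility conditions hold.
Pairwise compatibility: gcd(m_i, m_j) must divide a_i - a_j for every pair.
Merge one congruence at a time:
  Start: x ≡ 17 (mod 18).
  Combine with x ≡ 12 (mod 14): gcd(18, 14) = 2, and 12 - 17 = -5 is NOT divisible by 2.
    ⇒ system is inconsistent (no integer solution).

No solution (the system is inconsistent).


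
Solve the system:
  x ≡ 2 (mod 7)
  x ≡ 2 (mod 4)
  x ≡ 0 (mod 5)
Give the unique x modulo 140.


Moduli 7, 4, 5 are pairwise coprime; by CRT there is a unique solution modulo M = 7 · 4 · 5 = 140.
Solve pairwise, accumulating the modulus:
  Start with x ≡ 2 (mod 7).
  Combine with x ≡ 2 (mod 4): since gcd(7, 4) = 1, we get a unique residue mod 28.
    Write x = 2 + 7·t and substitute into x ≡ 2 (mod 4): 7·t ≡ 2 − 2 = 0 (mod 4).
    Reduce coefficients mod 4: 3·t ≡ 0 (mod 4).
    The inverse of 3 mod 4 is 3 (since 3·3 = 9 = 2·4 + 1), so t ≡ 3·0 = 0 ≡ 0 (mod 4).
    Then x = 2 + 7·0 = 2, valid modulo lcm(7, 4) = 28: x ≡ 2 (mod 28).
  Combine with x ≡ 0 (mod 5): since gcd(28, 5) = 1, we get a unique residue mod 140.
    Write x = 2 + 28·t and substitute into x ≡ 0 (mod 5): 28·t ≡ 0 − 2 = -2 (mod 5).
    Reduce coefficients mod 5: 3·t ≡ 3 (mod 5).
    The inverse of 3 mod 5 is 2 (since 3·2 = 6 = 1·5 + 1), so t ≡ 2·3 = 6 ≡ 1 (mod 5).
    Then x = 2 + 28·1 = 30, valid modulo lcm(28, 5) = 140: x ≡ 30 (mod 140).
Verify: 30 mod 7 = 2 ✓, 30 mod 4 = 2 ✓, 30 mod 5 = 0 ✓.

x ≡ 30 (mod 140).


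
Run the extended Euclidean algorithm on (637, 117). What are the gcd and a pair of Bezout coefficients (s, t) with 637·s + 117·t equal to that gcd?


Euclidean algorithm on (637, 117) — divide until remainder is 0:
  637 = 5 · 117 + 52
  117 = 2 · 52 + 13
  52 = 4 · 13 + 0
gcd(637, 117) = 13.
Track Bezout coefficients alongside the remainders: start with r₀ = 637 = a·1 + b·0 (s = 1, t = 0) and r₁ = 117 = a·0 + b·1 (s = 0, t = 1); each new remainder r_{k+1} = r_{k-1} − q_k·r_k inherits s_{k+1} = s_{k-1} − q_k·s_k, t_{k+1} = t_{k-1} − q_k·t_k, so r_k = a·s_k + b·t_k at every step:
  q = 5: r = 52, s = 1 − 5·0 = 1, t = 0 − 5·1 = -5  (check: 637·1 + 117·(-5) = 52)
  q = 2: r = 13, s = 0 − 2·1 = -2, t = 1 − 2·(-5) = 11  (check: 637·(-2) + 117·11 = 13)
The row with r = 13 (the gcd) gives the Bezout coefficients s = -2, t = 11.
Result: 637 · (-2) + 117 · (11) = 13.

gcd(637, 117) = 13; s = -2, t = 11 (check: 637·(-2) + 117·11 = 13).


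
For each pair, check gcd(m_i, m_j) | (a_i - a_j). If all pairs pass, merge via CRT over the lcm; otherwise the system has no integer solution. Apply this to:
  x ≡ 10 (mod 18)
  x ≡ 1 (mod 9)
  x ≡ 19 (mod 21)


Moduli 18, 9, 21 are not pairwise coprime, so CRT works modulo lcm(m_i) when all pairwise compatibility conditions hold.
Pairwise compatibility: gcd(m_i, m_j) must divide a_i - a_j for every pair.
Merge one congruence at a time:
  Start: x ≡ 10 (mod 18).
  Combine with x ≡ 1 (mod 9): gcd(18, 9) = 9; 1 - 10 = -9, which IS divisible by 9, so compatible.
    Write x = 10 + 18·t and substitute into x ≡ 1 (mod 9): 18·t ≡ 1 − 10 = -9 (mod 9).
    Divide the congruence (and modulus) by g = 9: 2·t ≡ -1 (mod 1).
    Modulo 1 every t works; take t = 0.
    Then x = 10 + 18·0 = 10, valid modulo lcm(18, 9) = 18: x ≡ 10 (mod 18).
  Combine with x ≡ 19 (mod 21): gcd(18, 21) = 3; 19 - 10 = 9, which IS divisible by 3, so compatible.
    Write x = 10 + 18·t and substitute into x ≡ 19 (mod 21): 18·t ≡ 19 − 10 = 9 (mod 21).
    Divide the congruence (and modulus) by g = 3: 6·t ≡ 3 (mod 7).
    The inverse of 6 mod 7 is 6 (since 6·6 = 36 = 5·7 + 1), so t ≡ 6·3 = 18 ≡ 4 (mod 7).
    Then x = 10 + 18·4 = 82, valid modulo lcm(18, 21) = 126: x ≡ 82 (mod 126).
Verify: 82 mod 18 = 10, 82 mod 9 = 1, 82 mod 21 = 19.

x ≡ 82 (mod 126).


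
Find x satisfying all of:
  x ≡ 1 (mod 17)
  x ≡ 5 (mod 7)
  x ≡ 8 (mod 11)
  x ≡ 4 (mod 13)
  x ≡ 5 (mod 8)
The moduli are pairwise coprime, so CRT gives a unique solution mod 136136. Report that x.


Product of moduli M = 17 · 7 · 11 · 13 · 8 = 136136.
Merge one congruence at a time:
  Start: x ≡ 1 (mod 17).
  Combine with x ≡ 5 (mod 7); new modulus lcm = 119.
    Write x = 1 + 17·t and substitute into x ≡ 5 (mod 7): 17·t ≡ 5 − 1 = 4 (mod 7).
    Reduce coefficients mod 7: 3·t ≡ 4 (mod 7).
    The inverse of 3 mod 7 is 5 (since 3·5 = 15 = 2·7 + 1), so t ≡ 5·4 = 20 ≡ 6 (mod 7).
    Then x = 1 + 17·6 = 103, valid modulo lcm(17, 7) = 119: x ≡ 103 (mod 119).
  Combine with x ≡ 8 (mod 11); new modulus lcm = 1309.
    Write x = 103 + 119·t and substitute into x ≡ 8 (mod 11): 119·t ≡ 8 − 103 = -95 (mod 11).
    Reduce coefficients mod 11: 9·t ≡ 4 (mod 11).
    The inverse of 9 mod 11 is 5 (since 9·5 = 45 = 4·11 + 1), so t ≡ 5·4 = 20 ≡ 9 (mod 11).
    Then x = 103 + 119·9 = 1174, valid modulo lcm(119, 11) = 1309: x ≡ 1174 (mod 1309).
  Combine with x ≡ 4 (mod 13); new modulus lcm = 17017.
    Write x = 1174 + 1309·t and substitute into x ≡ 4 (mod 13): 1309·t ≡ 4 − 1174 = -1170 (mod 13).
    Reduce coefficients mod 13: 9·t ≡ 0 (mod 13).
    The inverse of 9 mod 13 is 3 (since 9·3 = 27 = 2·13 + 1), so t ≡ 3·0 = 0 ≡ 0 (mod 13).
    Then x = 1174 + 1309·0 = 1174, valid modulo lcm(1309, 13) = 17017: x ≡ 1174 (mod 17017).
  Combine with x ≡ 5 (mod 8); new modulus lcm = 136136.
    Write x = 1174 + 17017·t and substitute into x ≡ 5 (mod 8): 17017·t ≡ 5 − 1174 = -1169 (mod 8).
    Reduce coefficients mod 8: 1·t ≡ 7 (mod 8).
    So t ≡ 7 (mod 8).
    Then x = 1174 + 17017·7 = 120293, valid modulo lcm(17017, 8) = 136136: x ≡ 120293 (mod 136136).
Verify against each original: 120293 mod 17 = 1, 120293 mod 7 = 5, 120293 mod 11 = 8, 120293 mod 13 = 4, 120293 mod 8 = 5.

x ≡ 120293 (mod 136136).


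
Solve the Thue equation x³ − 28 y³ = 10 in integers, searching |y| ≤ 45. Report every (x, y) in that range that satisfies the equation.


The equation is x³ - 28y³ = 10. For fixed y, x³ = 28·y³ + 10, so a solution requires the RHS to be a perfect cube.
Strategy: iterate y from -45 to 45, compute RHS = 28·y³ + 10, and check whether it is a (positive or negative) perfect cube.
Check small values of y:
  y = 0: RHS = 10 is not a perfect cube.
  y = 1: RHS = 38 is not a perfect cube.
  y = -1: RHS = -18 is not a perfect cube.
  y = 2: RHS = 234 is not a perfect cube.
  y = -2: RHS = -214 is not a perfect cube.
  y = 3: RHS = 766 is not a perfect cube.
  y = -3: RHS = -746 is not a perfect cube.
Continuing the search up to |y| = 45 finds no solutions either.
No (x, y) in the scanned range satisfies the equation.

No integer solutions with |y| ≤ 45.


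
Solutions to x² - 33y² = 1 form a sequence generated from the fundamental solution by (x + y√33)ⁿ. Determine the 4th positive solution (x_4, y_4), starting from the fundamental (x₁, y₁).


Step 1: Find the fundamental solution (x₁, y₁) of x² - 33y² = 1.
  Expand √33 as a continued fraction. a₀ = ⌊√33⌋ = 5; iterate m_{k+1} = d_k·a_k − m_k, d_{k+1} = (33 − m_{k+1}²)/d_k, a_{k+1} = ⌊(a₀ + m_{k+1})/d_{k+1}⌋ (starting m₀ = 0, d₀ = 1), with convergents p_k = a_k·p_{k-1} + p_{k-2}, q_k = a_k·q_{k-1} + q_{k-2} (p₋₁ = 1, q₋₁ = 0):
  k = 0: a₀ = 5; p₀/q₀ = 5/1; p₀² − 33·q₀² = 25 − 33 = -8.
  k = 1: m = 5, d = 8, a = ⌊(5 + 5)/8⌋ = 1; p/q = (1·5 + 1)/(1·1 + 0) = 6/1; p² − 33·q² = 36 − 33 = 3.
  k = 2: m = 3, d = 3, a = ⌊(5 + 3)/3⌋ = 2; p/q = (2·6 + 5)/(2·1 + 1) = 17/3; p² − 33·q² = 289 − 297 = -8.
  k = 3: m = 3, d = 8, a = ⌊(5 + 3)/8⌋ = 1; p/q = (1·17 + 6)/(1·3 + 1) = 23/4; p² − 33·q² = 529 − 528 = 1.
  The first convergent with p² − 33·q² = 1 gives the fundamental solution (x₁, y₁) = (23, 4).
Step 2: Apply the recurrence (x_{n+1}, y_{n+1}) = (x₁x_n + 33y₁y_n, x₁y_n + y₁x_n) repeatedly.
  From (x_1, y_1) = (23, 4): x_2 = 23·23 + 33·4·4 = 1057; y_2 = 23·4 + 4·23 = 184.
  From (x_2, y_2) = (1057, 184): x_3 = 23·1057 + 33·4·184 = 48599; y_3 = 23·184 + 4·1057 = 8460.
  From (x_3, y_3) = (48599, 8460): x_4 = 23·48599 + 33·4·8460 = 2234497; y_4 = 23·8460 + 4·48599 = 388976.
Step 3: Verify x_4² - 33·y_4² = 4992976843009 - 4992976843008 = 1 (should be 1). ✓

(x_1, y_1) = (23, 4); (x_4, y_4) = (2234497, 388976).


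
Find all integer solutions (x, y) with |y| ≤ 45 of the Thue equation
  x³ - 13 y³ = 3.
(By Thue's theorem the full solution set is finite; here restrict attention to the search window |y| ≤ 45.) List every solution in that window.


The equation is x³ - 13y³ = 3. For fixed y, x³ = 13·y³ + 3, so a solution requires the RHS to be a perfect cube.
Strategy: iterate y from -45 to 45, compute RHS = 13·y³ + 3, and check whether it is a (positive or negative) perfect cube.
Check small values of y:
  y = 0: RHS = 3 is not a perfect cube.
  y = 1: RHS = 16 is not a perfect cube.
  y = -1: RHS = -10 is not a perfect cube.
  y = 2: RHS = 107 is not a perfect cube.
  y = -2: RHS = -101 is not a perfect cube.
  y = 3: RHS = 354 is not a perfect cube.
  y = -3: RHS = -348 is not a perfect cube.
Continuing the search up to |y| = 45 finds no solutions either.
No (x, y) in the scanned range satisfies the equation.

No integer solutions with |y| ≤ 45.


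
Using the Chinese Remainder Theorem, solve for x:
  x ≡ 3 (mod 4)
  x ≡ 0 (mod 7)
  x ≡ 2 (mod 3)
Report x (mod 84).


Moduli 4, 7, 3 are pairwise coprime; by CRT there is a unique solution modulo M = 4 · 7 · 3 = 84.
Solve pairwise, accumulating the modulus:
  Start with x ≡ 3 (mod 4).
  Combine with x ≡ 0 (mod 7): since gcd(4, 7) = 1, we get a unique residue mod 28.
    Write x = 3 + 4·t and substitute into x ≡ 0 (mod 7): 4·t ≡ 0 − 3 = -3 (mod 7).
    Reduce coefficients mod 7: 4·t ≡ 4 (mod 7).
    The inverse of 4 mod 7 is 2 (since 4·2 = 8 = 1·7 + 1), so t ≡ 2·4 = 8 ≡ 1 (mod 7).
    Then x = 3 + 4·1 = 7, valid modulo lcm(4, 7) = 28: x ≡ 7 (mod 28).
  Combine with x ≡ 2 (mod 3): since gcd(28, 3) = 1, we get a unique residue mod 84.
    Write x = 7 + 28·t and substitute into x ≡ 2 (mod 3): 28·t ≡ 2 − 7 = -5 (mod 3).
    Reduce coefficients mod 3: 1·t ≡ 1 (mod 3).
    So t ≡ 1 (mod 3).
    Then x = 7 + 28·1 = 35, valid modulo lcm(28, 3) = 84: x ≡ 35 (mod 84).
Verify: 35 mod 4 = 3 ✓, 35 mod 7 = 0 ✓, 35 mod 3 = 2 ✓.

x ≡ 35 (mod 84).


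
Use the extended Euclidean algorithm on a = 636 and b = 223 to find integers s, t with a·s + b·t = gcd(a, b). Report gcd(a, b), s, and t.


Euclidean algorithm on (636, 223) — divide until remainder is 0:
  636 = 2 · 223 + 190
  223 = 1 · 190 + 33
  190 = 5 · 33 + 25
  33 = 1 · 25 + 8
  25 = 3 · 8 + 1
  8 = 8 · 1 + 0
gcd(636, 223) = 1.
Track Bezout coefficients alongside the remainders: start with r₀ = 636 = a·1 + b·0 (s = 1, t = 0) and r₁ = 223 = a·0 + b·1 (s = 0, t = 1); each new remainder r_{k+1} = r_{k-1} − q_k·r_k inherits s_{k+1} = s_{k-1} − q_k·s_k, t_{k+1} = t_{k-1} − q_k·t_k, so r_k = a·s_k + b·t_k at every step:
  q = 2: r = 190, s = 1 − 2·0 = 1, t = 0 − 2·1 = -2  (check: 636·1 + 223·(-2) = 190)
  q = 1: r = 33, s = 0 − 1·1 = -1, t = 1 − 1·(-2) = 3  (check: 636·(-1) + 223·3 = 33)
  q = 5: r = 25, s = 1 − 5·(-1) = 6, t = -2 − 5·3 = -17  (check: 636·6 + 223·(-17) = 25)
  q = 1: r = 8, s = -1 − 1·6 = -7, t = 3 − 1·(-17) = 20  (check: 636·(-7) + 223·20 = 8)
  q = 3: r = 1, s = 6 − 3·(-7) = 27, t = -17 − 3·20 = -77  (check: 636·27 + 223·(-77) = 1)
The row with r = 1 (the gcd) gives the Bezout coefficients s = 27, t = -77.
Result: 636 · (27) + 223 · (-77) = 1.

gcd(636, 223) = 1; s = 27, t = -77 (check: 636·27 + 223·(-77) = 1).


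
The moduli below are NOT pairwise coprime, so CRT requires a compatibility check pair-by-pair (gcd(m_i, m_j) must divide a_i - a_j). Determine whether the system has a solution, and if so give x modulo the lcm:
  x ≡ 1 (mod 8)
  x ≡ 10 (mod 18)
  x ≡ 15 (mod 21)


Moduli 8, 18, 21 are not pairwise coprime, so CRT works modulo lcm(m_i) when all pairwise compatibility conditions hold.
Pairwise compatibility: gcd(m_i, m_j) must divide a_i - a_j for every pair.
Merge one congruence at a time:
  Start: x ≡ 1 (mod 8).
  Combine with x ≡ 10 (mod 18): gcd(8, 18) = 2, and 10 - 1 = 9 is NOT divisible by 2.
    ⇒ system is inconsistent (no integer solution).

No solution (the system is inconsistent).


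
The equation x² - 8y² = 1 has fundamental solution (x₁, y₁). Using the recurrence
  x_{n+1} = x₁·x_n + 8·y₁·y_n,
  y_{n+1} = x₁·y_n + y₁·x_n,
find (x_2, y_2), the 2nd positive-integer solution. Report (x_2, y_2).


Step 1: Find the fundamental solution (x₁, y₁) of x² - 8y² = 1.
  Expand √8 as a continued fraction. a₀ = ⌊√8⌋ = 2; iterate m_{k+1} = d_k·a_k − m_k, d_{k+1} = (8 − m_{k+1}²)/d_k, a_{k+1} = ⌊(a₀ + m_{k+1})/d_{k+1}⌋ (starting m₀ = 0, d₀ = 1), with convergents p_k = a_k·p_{k-1} + p_{k-2}, q_k = a_k·q_{k-1} + q_{k-2} (p₋₁ = 1, q₋₁ = 0):
  k = 0: a₀ = 2; p₀/q₀ = 2/1; p₀² − 8·q₀² = 4 − 8 = -4.
  k = 1: m = 2, d = 4, a = ⌊(2 + 2)/4⌋ = 1; p/q = (1·2 + 1)/(1·1 + 0) = 3/1; p² − 8·q² = 9 − 8 = 1.
  The first convergent with p² − 8·q² = 1 gives the fundamental solution (x₁, y₁) = (3, 1).
Step 2: Apply the recurrence (x_{n+1}, y_{n+1}) = (x₁x_n + 8y₁y_n, x₁y_n + y₁x_n) repeatedly.
  From (x_1, y_1) = (3, 1): x_2 = 3·3 + 8·1·1 = 17; y_2 = 3·1 + 1·3 = 6.
Step 3: Verify x_2² - 8·y_2² = 289 - 288 = 1 (should be 1). ✓

(x_1, y_1) = (3, 1); (x_2, y_2) = (17, 6).


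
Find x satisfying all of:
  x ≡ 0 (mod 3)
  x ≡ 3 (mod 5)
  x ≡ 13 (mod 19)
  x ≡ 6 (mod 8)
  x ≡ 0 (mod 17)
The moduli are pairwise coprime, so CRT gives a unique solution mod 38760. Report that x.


Product of moduli M = 3 · 5 · 19 · 8 · 17 = 38760.
Merge one congruence at a time:
  Start: x ≡ 0 (mod 3).
  Combine with x ≡ 3 (mod 5); new modulus lcm = 15.
    Write x = 0 + 3·t and substitute into x ≡ 3 (mod 5): 3·t ≡ 3 − 0 = 3 (mod 5).
    The inverse of 3 mod 5 is 2 (since 3·2 = 6 = 1·5 + 1), so t ≡ 2·3 = 6 ≡ 1 (mod 5).
    Then x = 0 + 3·1 = 3, valid modulo lcm(3, 5) = 15: x ≡ 3 (mod 15).
  Combine with x ≡ 13 (mod 19); new modulus lcm = 285.
    Write x = 3 + 15·t and substitute into x ≡ 13 (mod 19): 15·t ≡ 13 − 3 = 10 (mod 19).
    The inverse of 15 mod 19 is 14 (since 15·14 = 210 = 11·19 + 1), so t ≡ 14·10 = 140 ≡ 7 (mod 19).
    Then x = 3 + 15·7 = 108, valid modulo lcm(15, 19) = 285: x ≡ 108 (mod 285).
  Combine with x ≡ 6 (mod 8); new modulus lcm = 2280.
    Write x = 108 + 285·t and substitute into x ≡ 6 (mod 8): 285·t ≡ 6 − 108 = -102 (mod 8).
    Reduce coefficients mod 8: 5·t ≡ 2 (mod 8).
    The inverse of 5 mod 8 is 5 (since 5·5 = 25 = 3·8 + 1), so t ≡ 5·2 = 10 ≡ 2 (mod 8).
    Then x = 108 + 285·2 = 678, valid modulo lcm(285, 8) = 2280: x ≡ 678 (mod 2280).
  Combine with x ≡ 0 (mod 17); new modulus lcm = 38760.
    Write x = 678 + 2280·t and substitute into x ≡ 0 (mod 17): 2280·t ≡ 0 − 678 = -678 (mod 17).
    Reduce coefficients mod 17: 2·t ≡ 2 (mod 17).
    The inverse of 2 mod 17 is 9 (since 2·9 = 18 = 1·17 + 1), so t ≡ 9·2 = 18 ≡ 1 (mod 17).
    Then x = 678 + 2280·1 = 2958, valid modulo lcm(2280, 17) = 38760: x ≡ 2958 (mod 38760).
Verify against each original: 2958 mod 3 = 0, 2958 mod 5 = 3, 2958 mod 19 = 13, 2958 mod 8 = 6, 2958 mod 17 = 0.

x ≡ 2958 (mod 38760).


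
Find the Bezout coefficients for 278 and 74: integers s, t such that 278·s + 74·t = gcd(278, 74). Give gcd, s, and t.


Euclidean algorithm on (278, 74) — divide until remainder is 0:
  278 = 3 · 74 + 56
  74 = 1 · 56 + 18
  56 = 3 · 18 + 2
  18 = 9 · 2 + 0
gcd(278, 74) = 2.
Track Bezout coefficients alongside the remainders: start with r₀ = 278 = a·1 + b·0 (s = 1, t = 0) and r₁ = 74 = a·0 + b·1 (s = 0, t = 1); each new remainder r_{k+1} = r_{k-1} − q_k·r_k inherits s_{k+1} = s_{k-1} − q_k·s_k, t_{k+1} = t_{k-1} − q_k·t_k, so r_k = a·s_k + b·t_k at every step:
  q = 3: r = 56, s = 1 − 3·0 = 1, t = 0 − 3·1 = -3  (check: 278·1 + 74·(-3) = 56)
  q = 1: r = 18, s = 0 − 1·1 = -1, t = 1 − 1·(-3) = 4  (check: 278·(-1) + 74·4 = 18)
  q = 3: r = 2, s = 1 − 3·(-1) = 4, t = -3 − 3·4 = -15  (check: 278·4 + 74·(-15) = 2)
The row with r = 2 (the gcd) gives the Bezout coefficients s = 4, t = -15.
Result: 278 · (4) + 74 · (-15) = 2.

gcd(278, 74) = 2; s = 4, t = -15 (check: 278·4 + 74·(-15) = 2).


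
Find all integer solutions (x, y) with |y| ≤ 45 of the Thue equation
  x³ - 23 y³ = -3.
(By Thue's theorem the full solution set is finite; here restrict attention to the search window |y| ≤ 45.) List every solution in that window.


The equation is x³ - 23y³ = -3. For fixed y, x³ = 23·y³ − 3, so a solution requires the RHS to be a perfect cube.
Strategy: iterate y from -45 to 45, compute RHS = 23·y³ − 3, and check whether it is a (positive or negative) perfect cube.
Check small values of y:
  y = 0: RHS = -3 is not a perfect cube.
  y = 1: RHS = 20 is not a perfect cube.
  y = -1: RHS = -26 is not a perfect cube.
  y = 2: RHS = 181 is not a perfect cube.
  y = -2: RHS = -187 is not a perfect cube.
  y = 3: RHS = 618 is not a perfect cube.
  y = -3: RHS = -624 is not a perfect cube.
Continuing the search up to |y| = 45 finds no solutions either.
No (x, y) in the scanned range satisfies the equation.

No integer solutions with |y| ≤ 45.


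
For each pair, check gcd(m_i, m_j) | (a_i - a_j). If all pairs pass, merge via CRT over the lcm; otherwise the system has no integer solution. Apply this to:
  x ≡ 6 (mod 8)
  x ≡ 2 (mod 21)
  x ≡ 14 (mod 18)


Moduli 8, 21, 18 are not pairwise coprime, so CRT works modulo lcm(m_i) when all pairwise compatibility conditions hold.
Pairwise compatibility: gcd(m_i, m_j) must divide a_i - a_j for every pair.
Merge one congruence at a time:
  Start: x ≡ 6 (mod 8).
  Combine with x ≡ 2 (mod 21): gcd(8, 21) = 1; 2 - 6 = -4, which IS divisible by 1, so compatible.
    Write x = 6 + 8·t and substitute into x ≡ 2 (mod 21): 8·t ≡ 2 − 6 = -4 (mod 21).
    Reduce coefficients mod 21: 8·t ≡ 17 (mod 21).
    The inverse of 8 mod 21 is 8 (since 8·8 = 64 = 3·21 + 1), so t ≡ 8·17 = 136 ≡ 10 (mod 21).
    Then x = 6 + 8·10 = 86, valid modulo lcm(8, 21) = 168: x ≡ 86 (mod 168).
  Combine with x ≡ 14 (mod 18): gcd(168, 18) = 6; 14 - 86 = -72, which IS divisible by 6, so compatible.
    Write x = 86 + 168·t and substitute into x ≡ 14 (mod 18): 168·t ≡ 14 − 86 = -72 (mod 18).
    Divide the congruence (and modulus) by g = 6: 28·t ≡ -12 (mod 3).
    Reduce coefficients mod 3: 1·t ≡ 0 (mod 3).
    So t ≡ 0 (mod 3).
    Then x = 86 + 168·0 = 86, valid modulo lcm(168, 18) = 504: x ≡ 86 (mod 504).
Verify: 86 mod 8 = 6, 86 mod 21 = 2, 86 mod 18 = 14.

x ≡ 86 (mod 504).


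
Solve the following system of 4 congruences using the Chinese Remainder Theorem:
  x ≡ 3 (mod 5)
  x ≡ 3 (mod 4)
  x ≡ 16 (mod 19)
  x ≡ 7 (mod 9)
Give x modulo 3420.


Product of moduli M = 5 · 4 · 19 · 9 = 3420.
Merge one congruence at a time:
  Start: x ≡ 3 (mod 5).
  Combine with x ≡ 3 (mod 4); new modulus lcm = 20.
    Write x = 3 + 5·t and substitute into x ≡ 3 (mod 4): 5·t ≡ 3 − 3 = 0 (mod 4).
    Reduce coefficients mod 4: 1·t ≡ 0 (mod 4).
    So t ≡ 0 (mod 4).
    Then x = 3 + 5·0 = 3, valid modulo lcm(5, 4) = 20: x ≡ 3 (mod 20).
  Combine with x ≡ 16 (mod 19); new modulus lcm = 380.
    Write x = 3 + 20·t and substitute into x ≡ 16 (mod 19): 20·t ≡ 16 − 3 = 13 (mod 19).
    Reduce coefficients mod 19: 1·t ≡ 13 (mod 19).
    So t ≡ 13 (mod 19).
    Then x = 3 + 20·13 = 263, valid modulo lcm(20, 19) = 380: x ≡ 263 (mod 380).
  Combine with x ≡ 7 (mod 9); new modulus lcm = 3420.
    Write x = 263 + 380·t and substitute into x ≡ 7 (mod 9): 380·t ≡ 7 − 263 = -256 (mod 9).
    Reduce coefficients mod 9: 2·t ≡ 5 (mod 9).
    The inverse of 2 mod 9 is 5 (since 2·5 = 10 = 1·9 + 1), so t ≡ 5·5 = 25 ≡ 7 (mod 9).
    Then x = 263 + 380·7 = 2923, valid modulo lcm(380, 9) = 3420: x ≡ 2923 (mod 3420).
Verify against each original: 2923 mod 5 = 3, 2923 mod 4 = 3, 2923 mod 19 = 16, 2923 mod 9 = 7.

x ≡ 2923 (mod 3420).


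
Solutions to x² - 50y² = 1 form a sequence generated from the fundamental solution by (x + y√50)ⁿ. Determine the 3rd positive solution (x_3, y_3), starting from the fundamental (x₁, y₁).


Step 1: Find the fundamental solution (x₁, y₁) of x² - 50y² = 1.
  Expand √50 as a continued fraction. a₀ = ⌊√50⌋ = 7; iterate m_{k+1} = d_k·a_k − m_k, d_{k+1} = (50 − m_{k+1}²)/d_k, a_{k+1} = ⌊(a₀ + m_{k+1})/d_{k+1}⌋ (starting m₀ = 0, d₀ = 1), with convergents p_k = a_k·p_{k-1} + p_{k-2}, q_k = a_k·q_{k-1} + q_{k-2} (p₋₁ = 1, q₋₁ = 0):
  k = 0: a₀ = 7; p₀/q₀ = 7/1; p₀² − 50·q₀² = 49 − 50 = -1.
  k = 1: m = 7, d = 1, a = ⌊(7 + 7)/1⌋ = 14; p/q = (14·7 + 1)/(14·1 + 0) = 99/14; p² − 50·q² = 9801 − 9800 = 1.
  The first convergent with p² − 50·q² = 1 gives the fundamental solution (x₁, y₁) = (99, 14).
Step 2: Apply the recurrence (x_{n+1}, y_{n+1}) = (x₁x_n + 50y₁y_n, x₁y_n + y₁x_n) repeatedly.
  From (x_1, y_1) = (99, 14): x_2 = 99·99 + 50·14·14 = 19601; y_2 = 99·14 + 14·99 = 2772.
  From (x_2, y_2) = (19601, 2772): x_3 = 99·19601 + 50·14·2772 = 3880899; y_3 = 99·2772 + 14·19601 = 548842.
Step 3: Verify x_3² - 50·y_3² = 15061377048201 - 15061377048200 = 1 (should be 1). ✓

(x_1, y_1) = (99, 14); (x_3, y_3) = (3880899, 548842).


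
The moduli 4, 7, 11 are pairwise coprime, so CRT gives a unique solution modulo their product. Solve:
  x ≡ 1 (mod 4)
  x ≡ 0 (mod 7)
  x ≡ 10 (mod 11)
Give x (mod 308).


Moduli 4, 7, 11 are pairwise coprime; by CRT there is a unique solution modulo M = 4 · 7 · 11 = 308.
Solve pairwise, accumulating the modulus:
  Start with x ≡ 1 (mod 4).
  Combine with x ≡ 0 (mod 7): since gcd(4, 7) = 1, we get a unique residue mod 28.
    Write x = 1 + 4·t and substitute into x ≡ 0 (mod 7): 4·t ≡ 0 − 1 = -1 (mod 7).
    Reduce coefficients mod 7: 4·t ≡ 6 (mod 7).
    The inverse of 4 mod 7 is 2 (since 4·2 = 8 = 1·7 + 1), so t ≡ 2·6 = 12 ≡ 5 (mod 7).
    Then x = 1 + 4·5 = 21, valid modulo lcm(4, 7) = 28: x ≡ 21 (mod 28).
  Combine with x ≡ 10 (mod 11): since gcd(28, 11) = 1, we get a unique residue mod 308.
    Write x = 21 + 28·t and substitute into x ≡ 10 (mod 11): 28·t ≡ 10 − 21 = -11 (mod 11).
    Reduce coefficients mod 11: 6·t ≡ 0 (mod 11).
    The inverse of 6 mod 11 is 2 (since 6·2 = 12 = 1·11 + 1), so t ≡ 2·0 = 0 ≡ 0 (mod 11).
    Then x = 21 + 28·0 = 21, valid modulo lcm(28, 11) = 308: x ≡ 21 (mod 308).
Verify: 21 mod 4 = 1 ✓, 21 mod 7 = 0 ✓, 21 mod 11 = 10 ✓.

x ≡ 21 (mod 308).


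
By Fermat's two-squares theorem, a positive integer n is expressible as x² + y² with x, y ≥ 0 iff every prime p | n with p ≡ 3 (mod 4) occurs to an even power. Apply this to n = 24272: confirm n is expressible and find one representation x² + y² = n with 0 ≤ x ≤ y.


Step 1: Factor n = 24272 = 2^4 · 37 · 41.
Step 2: Check the mod-4 condition on each prime factor: 2 = 2 (special); 37 ≡ 1 (mod 4), exponent 1; 41 ≡ 1 (mod 4), exponent 1.
All primes ≡ 3 (mod 4) appear to even exponent (or don't appear), so by the two-squares theorem n IS expressible as a sum of two squares.
Step 3: Build a representation. Group n = k² · m with k = 4 and m = 37 · 41 = 1517 (a product of primes ≡ 1 (mod 4)); a representation of m scales to one of n via (k·x)² + (k·y)² = k²(x² + y²). Each prime p ≡ 1 (mod 4) is itself a sum of two squares; find a² by testing p − a² for a perfect square:
  37: 37 − 1² = 36 = 6² ⇒ 37 = 1² + 6².
  41: 41 − 1² = 40, 41 − 2² = 37, 41 − 3² = 32, 41 − 4² = 25 = 5² ⇒ 41 = 4² + 5².
  Combine using the Brahmagupta–Fibonacci identity (a² + b²)(c² + d²) = (ac − bd)² + (ad + bc)² = (ac + bd)² + (ad − bc)²:
  37 · 41 = 1517: from (1² + 6²)(4² + 5²), take (1·4 − 6·5, 1·5 + 6·4) = (4 − 30, 5 + 24) = (-26, 29); dropping signs (only squares matter) gives (26, 29); check 26² + 29² = 676 + 841 = 1517 ✓.
  Scale by k = 4: (4·26, 4·29) = (104, 116).
Step 4: Order so x ≤ y and verify: 104² + 116² = 10816 + 13456 = 24272 = n. ✓

n = 24272 = 104² + 116² (one valid representation with x ≤ y).


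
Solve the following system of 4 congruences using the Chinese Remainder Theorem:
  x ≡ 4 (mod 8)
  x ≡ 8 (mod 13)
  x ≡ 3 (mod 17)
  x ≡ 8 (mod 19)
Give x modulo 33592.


Product of moduli M = 8 · 13 · 17 · 19 = 33592.
Merge one congruence at a time:
  Start: x ≡ 4 (mod 8).
  Combine with x ≡ 8 (mod 13); new modulus lcm = 104.
    Write x = 4 + 8·t and substitute into x ≡ 8 (mod 13): 8·t ≡ 8 − 4 = 4 (mod 13).
    The inverse of 8 mod 13 is 5 (since 8·5 = 40 = 3·13 + 1), so t ≡ 5·4 = 20 ≡ 7 (mod 13).
    Then x = 4 + 8·7 = 60, valid modulo lcm(8, 13) = 104: x ≡ 60 (mod 104).
  Combine with x ≡ 3 (mod 17); new modulus lcm = 1768.
    Write x = 60 + 104·t and substitute into x ≡ 3 (mod 17): 104·t ≡ 3 − 60 = -57 (mod 17).
    Reduce coefficients mod 17: 2·t ≡ 11 (mod 17).
    The inverse of 2 mod 17 is 9 (since 2·9 = 18 = 1·17 + 1), so t ≡ 9·11 = 99 ≡ 14 (mod 17).
    Then x = 60 + 104·14 = 1516, valid modulo lcm(104, 17) = 1768: x ≡ 1516 (mod 1768).
  Combine with x ≡ 8 (mod 19); new modulus lcm = 33592.
    Write x = 1516 + 1768·t and substitute into x ≡ 8 (mod 19): 1768·t ≡ 8 − 1516 = -1508 (mod 19).
    Reduce coefficients mod 19: 1·t ≡ 12 (mod 19).
    So t ≡ 12 (mod 19).
    Then x = 1516 + 1768·12 = 22732, valid modulo lcm(1768, 19) = 33592: x ≡ 22732 (mod 33592).
Verify against each original: 22732 mod 8 = 4, 22732 mod 13 = 8, 22732 mod 17 = 3, 22732 mod 19 = 8.

x ≡ 22732 (mod 33592).
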